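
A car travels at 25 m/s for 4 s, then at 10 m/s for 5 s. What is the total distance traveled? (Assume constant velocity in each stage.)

d₁ = v₁t₁ = 25 × 4 = 100 m
d₂ = v₂t₂ = 10 × 5 = 50 m
d_total = 100 + 50 = 150 m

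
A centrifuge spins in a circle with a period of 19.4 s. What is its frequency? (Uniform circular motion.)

f = 1/T = 1/19.4 = 0.0515 Hz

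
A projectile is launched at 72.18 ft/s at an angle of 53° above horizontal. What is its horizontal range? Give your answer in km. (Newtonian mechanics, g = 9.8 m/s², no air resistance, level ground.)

v₀ = 72.18 ft/s × 0.3048 = 22.0005 m/s
R = v₀² × sin(2θ) / g = 22.0005² × sin(2 × 53°) / 9.8 = 484.022 × 0.961262 / 9.8 = 47.4767 m
R = 47.4767 m / 1000.0 = 0.04748 km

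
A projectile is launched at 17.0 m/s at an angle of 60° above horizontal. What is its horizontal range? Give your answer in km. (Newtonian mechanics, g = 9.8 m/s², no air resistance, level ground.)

R = v₀² × sin(2θ) / g = 17.0² × sin(2 × 60°) / 9.8 = 289.0 × 0.866025 / 9.8 = 25.5389 m
R = 25.5389 m / 1000.0 = 0.02554 km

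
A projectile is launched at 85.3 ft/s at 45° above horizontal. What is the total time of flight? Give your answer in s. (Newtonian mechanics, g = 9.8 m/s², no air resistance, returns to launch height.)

v₀ = 85.3 ft/s × 0.3048 = 25.9994 m/s
T = 2 × v₀ × sin(θ) / g = 2 × 25.9994 × sin(45°) / 9.8 = 2 × 25.9994 × 0.707107 / 9.8 = 3.752 s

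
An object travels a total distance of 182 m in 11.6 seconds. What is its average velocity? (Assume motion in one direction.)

v_avg = Δd / Δt = 182 / 11.6 = 15.69 m/s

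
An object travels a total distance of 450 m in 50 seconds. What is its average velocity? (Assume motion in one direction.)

v_avg = Δd / Δt = 450 / 50 = 9.0 m/s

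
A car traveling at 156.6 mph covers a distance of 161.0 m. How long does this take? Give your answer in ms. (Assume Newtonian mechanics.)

v = 156.6 mph × 0.44704 = 70.0065 m/s
t = d / v = 161.0 / 70.0065 = 2.29979 s
t = 2.29979 s / 0.001 = 2300 ms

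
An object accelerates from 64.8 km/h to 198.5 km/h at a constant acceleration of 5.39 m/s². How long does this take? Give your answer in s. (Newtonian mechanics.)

v₀ = 64.8 km/h × 0.2777777777777778 = 18.0 m/s
v = 198.5 km/h × 0.2777777777777778 = 55.1389 m/s
t = (v - v₀) / a = (55.1389 - 18.0) / 5.39 = 6.89 s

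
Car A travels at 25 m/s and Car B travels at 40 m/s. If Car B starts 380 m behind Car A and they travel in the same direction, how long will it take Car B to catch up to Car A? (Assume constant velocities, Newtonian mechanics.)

Relative speed: v_rel = 40 - 25 = 15 m/s
Time to catch: t = d₀/v_rel = 380/15 = 25.33 s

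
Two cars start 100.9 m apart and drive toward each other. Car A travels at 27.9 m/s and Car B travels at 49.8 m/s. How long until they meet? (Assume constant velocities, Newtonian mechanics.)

Combined speed: v_combined = 27.9 + 49.8 = 77.7 m/s
Time to meet: t = d/v_combined = 100.9/77.7 = 1.3 s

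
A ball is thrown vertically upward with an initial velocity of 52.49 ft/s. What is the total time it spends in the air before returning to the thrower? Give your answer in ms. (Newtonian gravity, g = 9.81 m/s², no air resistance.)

v₀ = 52.49 ft/s × 0.3048 = 15.999 m/s
t_total = 2 × v₀ / g = 2 × 15.999 / 9.81 = 3.26177 s
t_total = 3.26177 s / 0.001 = 3262 ms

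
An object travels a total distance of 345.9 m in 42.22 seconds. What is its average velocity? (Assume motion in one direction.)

v_avg = Δd / Δt = 345.9 / 42.22 = 8.19 m/s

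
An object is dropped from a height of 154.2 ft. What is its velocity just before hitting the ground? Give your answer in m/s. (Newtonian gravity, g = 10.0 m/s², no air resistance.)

h = 154.2 ft × 0.3048 = 47.0002 m
v = √(2gh) = √(2 × 10.0 × 47.0002) = 30.66 m/s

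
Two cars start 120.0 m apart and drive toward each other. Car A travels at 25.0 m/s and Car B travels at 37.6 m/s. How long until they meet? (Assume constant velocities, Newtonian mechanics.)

Combined speed: v_combined = 25.0 + 37.6 = 62.6 m/s
Time to meet: t = d/v_combined = 120.0/62.6 = 1.92 s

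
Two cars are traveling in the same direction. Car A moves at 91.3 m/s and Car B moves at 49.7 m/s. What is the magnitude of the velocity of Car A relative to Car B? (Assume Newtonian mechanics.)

v_rel = |v_A - v_B| = |91.3 - 49.7| = 41.6 m/s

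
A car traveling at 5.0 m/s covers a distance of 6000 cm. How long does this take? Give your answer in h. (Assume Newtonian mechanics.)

d = 6000 cm × 0.01 = 60.0 m
t = d / v = 60.0 / 5.0 = 12.0 s
t = 12.0 s / 3600.0 = 0.003333 h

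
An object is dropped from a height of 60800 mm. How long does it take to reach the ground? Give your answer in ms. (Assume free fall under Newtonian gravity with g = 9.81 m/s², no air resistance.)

h = 60800 mm × 0.001 = 60.8 m
t = √(2h/g) = √(2 × 60.8 / 9.81) = 3.52073 s
t = 3.52073 s / 0.001 = 3521 ms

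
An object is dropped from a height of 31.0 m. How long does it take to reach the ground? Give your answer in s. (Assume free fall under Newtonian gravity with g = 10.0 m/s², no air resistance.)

t = √(2h/g) = √(2 × 31.0 / 10.0) = 2.49 s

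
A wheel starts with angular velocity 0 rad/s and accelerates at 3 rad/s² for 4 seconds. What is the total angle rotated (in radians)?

θ = ω₀t + ½αt² = 0×4 + ½×3×4² = 24.0 rad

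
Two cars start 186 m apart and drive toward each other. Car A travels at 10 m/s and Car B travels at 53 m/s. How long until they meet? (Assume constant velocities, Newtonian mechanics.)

Combined speed: v_combined = 10 + 53 = 63 m/s
Time to meet: t = d/v_combined = 186/63 = 2.95 s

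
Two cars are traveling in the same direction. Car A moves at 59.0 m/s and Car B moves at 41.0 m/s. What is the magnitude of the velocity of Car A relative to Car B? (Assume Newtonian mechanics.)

v_rel = |v_A - v_B| = |59.0 - 41.0| = 18.0 m/s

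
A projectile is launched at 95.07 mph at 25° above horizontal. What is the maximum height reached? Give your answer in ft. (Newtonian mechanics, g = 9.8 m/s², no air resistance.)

v₀ = 95.07 mph × 0.44704 = 42.5001 m/s
H = v₀² × sin²(θ) / (2g) = 42.5001² × sin(25°)² / (2 × 9.8) = 1806.26 × 0.178606 / 19.6 = 16.4596 m
H = 16.4596 m / 0.3048 = 54.0 ft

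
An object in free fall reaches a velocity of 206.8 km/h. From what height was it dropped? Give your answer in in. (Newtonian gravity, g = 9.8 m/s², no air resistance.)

v = 206.8 km/h × 0.2777777777777778 = 57.4444 m/s
h = v² / (2g) = 57.4444² / (2 × 9.8) = 168.36 m
h = 168.36 m / 0.0254 = 6628 in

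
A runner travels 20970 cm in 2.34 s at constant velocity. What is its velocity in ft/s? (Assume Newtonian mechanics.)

d = 20970 cm × 0.01 = 209.7 m
v = d / t = 209.7 / 2.34 = 89.6154 m/s
v = 89.6154 m/s / 0.3048 = 294.0 ft/s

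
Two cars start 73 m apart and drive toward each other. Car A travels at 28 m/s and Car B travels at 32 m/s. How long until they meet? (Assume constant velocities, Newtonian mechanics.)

Combined speed: v_combined = 28 + 32 = 60 m/s
Time to meet: t = d/v_combined = 73/60 = 1.22 s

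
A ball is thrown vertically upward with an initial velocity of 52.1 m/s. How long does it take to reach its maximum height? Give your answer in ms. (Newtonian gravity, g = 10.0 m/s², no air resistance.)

t_up = v₀ / g = 52.1 / 10.0 = 5.21 s
t_up = 5.21 s / 0.001 = 5210 ms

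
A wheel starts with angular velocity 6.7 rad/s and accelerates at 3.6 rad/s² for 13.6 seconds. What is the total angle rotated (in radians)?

θ = ω₀t + ½αt² = 6.7×13.6 + ½×3.6×13.6² = 424.05 rad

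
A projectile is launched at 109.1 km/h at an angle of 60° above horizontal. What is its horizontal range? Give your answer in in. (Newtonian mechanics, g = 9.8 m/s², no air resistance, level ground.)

v₀ = 109.1 km/h × 0.2777777777777778 = 30.3056 m/s
R = v₀² × sin(2θ) / g = 30.3056² × sin(2 × 60°) / 9.8 = 918.429 × 0.866025 / 9.8 = 81.1615 m
R = 81.1615 m / 0.0254 = 3195 in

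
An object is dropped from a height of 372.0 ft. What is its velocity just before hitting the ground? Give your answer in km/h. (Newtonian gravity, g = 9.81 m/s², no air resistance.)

h = 372.0 ft × 0.3048 = 113.386 m
v = √(2gh) = √(2 × 9.81 × 113.386) = 47.166 m/s
v = 47.166 m/s / 0.2777777777777778 = 169.8 km/h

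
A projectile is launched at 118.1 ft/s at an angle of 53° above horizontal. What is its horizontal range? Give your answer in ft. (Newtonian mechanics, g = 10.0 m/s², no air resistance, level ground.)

v₀ = 118.1 ft/s × 0.3048 = 35.9969 m/s
R = v₀² × sin(2θ) / g = 35.9969² × sin(2 × 53°) / 10.0 = 1295.78 × 0.961262 / 10.0 = 124.558 m
R = 124.558 m / 0.3048 = 408.7 ft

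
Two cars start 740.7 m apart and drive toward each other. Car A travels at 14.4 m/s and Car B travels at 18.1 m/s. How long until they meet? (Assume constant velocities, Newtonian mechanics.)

Combined speed: v_combined = 14.4 + 18.1 = 32.5 m/s
Time to meet: t = d/v_combined = 740.7/32.5 = 22.79 s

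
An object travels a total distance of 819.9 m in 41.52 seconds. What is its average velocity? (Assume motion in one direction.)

v_avg = Δd / Δt = 819.9 / 41.52 = 19.75 m/s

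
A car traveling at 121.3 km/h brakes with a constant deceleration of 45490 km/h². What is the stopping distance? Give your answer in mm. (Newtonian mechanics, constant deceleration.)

v₀ = 121.3 km/h × 0.2777777777777778 = 33.6944 m/s
a = 45490 km/h² × 7.716049382716049e-05 = 3.51003 m/s²
d = v₀² / (2a) = 33.6944² / (2 × 3.51003) = 1135.31 / 7.02006 = 161.724 m
d = 161.724 m / 0.001 = 161700 mm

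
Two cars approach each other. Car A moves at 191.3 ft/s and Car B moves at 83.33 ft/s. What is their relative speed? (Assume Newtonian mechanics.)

v_rel = v_A + v_B = 191.3 + 83.33 = 274.63 ft/s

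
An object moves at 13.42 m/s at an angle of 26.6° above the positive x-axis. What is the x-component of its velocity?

vₓ = v cos(θ) = 13.42 × cos(26.6°) = 12.0 m/s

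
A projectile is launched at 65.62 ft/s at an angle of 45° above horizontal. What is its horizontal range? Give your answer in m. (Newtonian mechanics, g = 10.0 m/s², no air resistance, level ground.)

v₀ = 65.62 ft/s × 0.3048 = 20.001 m/s
R = v₀² × sin(2θ) / g = 20.001² × sin(2 × 45°) / 10.0 = 400.04 × 1.0 / 10.0 = 40.0 m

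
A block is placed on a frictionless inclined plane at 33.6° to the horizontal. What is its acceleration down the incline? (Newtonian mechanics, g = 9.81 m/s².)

a = g sin(θ) = 9.81 × sin(33.6°) = 9.81 × 0.5534 = 5.43 m/s²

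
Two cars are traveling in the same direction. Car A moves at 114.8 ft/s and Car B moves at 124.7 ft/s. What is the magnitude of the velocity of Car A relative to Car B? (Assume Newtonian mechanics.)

v_rel = |v_A - v_B| = |114.8 - 124.7| = 9.9 ft/s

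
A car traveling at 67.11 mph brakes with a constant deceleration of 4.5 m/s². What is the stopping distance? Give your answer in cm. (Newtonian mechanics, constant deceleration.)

v₀ = 67.11 mph × 0.44704 = 30.0009 m/s
d = v₀² / (2a) = 30.0009² / (2 × 4.5) = 900.054 / 9.0 = 100.006 m
d = 100.006 m / 0.01 = 10000 cm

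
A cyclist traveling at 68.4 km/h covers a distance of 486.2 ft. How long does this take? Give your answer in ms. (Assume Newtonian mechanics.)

d = 486.2 ft × 0.3048 = 148.194 m
v = 68.4 km/h × 0.2777777777777778 = 19.0 m/s
t = d / v = 148.194 / 19.0 = 7.79968 s
t = 7.79968 s / 0.001 = 7800 ms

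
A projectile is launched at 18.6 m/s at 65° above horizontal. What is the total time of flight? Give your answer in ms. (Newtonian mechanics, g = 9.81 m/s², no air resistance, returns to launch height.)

T = 2 × v₀ × sin(θ) / g = 2 × 18.6 × sin(65°) / 9.81 = 2 × 18.6 × 0.906308 / 9.81 = 3.43676 s
T = 3.43676 s / 0.001 = 3437 ms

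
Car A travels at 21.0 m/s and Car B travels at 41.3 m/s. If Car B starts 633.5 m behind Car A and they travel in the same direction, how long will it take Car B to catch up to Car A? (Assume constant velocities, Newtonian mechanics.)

Relative speed: v_rel = 41.3 - 21.0 = 20.3 m/s
Time to catch: t = d₀/v_rel = 633.5/20.3 = 31.21 s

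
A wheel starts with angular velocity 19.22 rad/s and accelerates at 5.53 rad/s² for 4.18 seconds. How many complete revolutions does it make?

θ = ω₀t + ½αt² = 19.22×4.18 + ½×5.53×4.18² = 128.650786 rad
Total revolutions = θ/(2π) = 128.650786/(2π) = 20.48
Complete revolutions = ⌊20.48⌋ = 20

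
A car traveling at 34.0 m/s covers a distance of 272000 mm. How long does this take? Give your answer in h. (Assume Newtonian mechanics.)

d = 272000 mm × 0.001 = 272.0 m
t = d / v = 272.0 / 34.0 = 8.0 s
t = 8.0 s / 3600.0 = 0.002222 h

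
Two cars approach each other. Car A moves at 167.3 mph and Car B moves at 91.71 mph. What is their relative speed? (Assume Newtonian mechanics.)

v_rel = v_A + v_B = 167.3 + 91.71 = 259.01 mph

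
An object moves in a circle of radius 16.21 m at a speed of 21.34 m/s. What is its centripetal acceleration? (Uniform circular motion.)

a_c = v²/r = 21.34²/16.21 = 455.3956/16.21 = 28.09 m/s²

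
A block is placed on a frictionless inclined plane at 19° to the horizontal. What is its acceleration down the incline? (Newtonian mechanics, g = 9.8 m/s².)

a = g sin(θ) = 9.8 × sin(19°) = 9.8 × 0.3256 = 3.19 m/s²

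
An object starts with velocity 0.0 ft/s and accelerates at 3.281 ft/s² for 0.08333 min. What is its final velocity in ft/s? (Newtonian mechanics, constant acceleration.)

v₀ = 0.0 ft/s × 0.3048 = 0.0 m/s
a = 3.281 ft/s² × 0.3048 = 1.00005 m/s²
t = 0.08333 min × 60.0 = 4.9998 s
v = v₀ + a × t = 0.0 + 1.00005 × 4.9998 = 5.00005 m/s
v = 5.00005 m/s / 0.3048 = 16.4 ft/s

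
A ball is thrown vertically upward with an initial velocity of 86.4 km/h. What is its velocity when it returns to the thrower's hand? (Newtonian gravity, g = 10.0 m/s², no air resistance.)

By conservation of energy (no air resistance), the ball returns to the throw height with the same speed as launch, but directed downward.
|v_ground| = v₀ = 86.4 km/h
v_ground = 86.4 km/h (downward)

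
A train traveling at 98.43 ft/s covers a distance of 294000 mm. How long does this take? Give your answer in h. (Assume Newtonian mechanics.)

d = 294000 mm × 0.001 = 294.0 m
v = 98.43 ft/s × 0.3048 = 30.0015 m/s
t = d / v = 294.0 / 30.0015 = 9.79951 s
t = 9.79951 s / 3600.0 = 0.002722 h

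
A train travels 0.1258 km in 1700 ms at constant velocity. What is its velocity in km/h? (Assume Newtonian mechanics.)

d = 0.1258 km × 1000.0 = 125.8 m
t = 1700 ms × 0.001 = 1.7 s
v = d / t = 125.8 / 1.7 = 74.0 m/s
v = 74.0 m/s / 0.2777777777777778 = 266.4 km/h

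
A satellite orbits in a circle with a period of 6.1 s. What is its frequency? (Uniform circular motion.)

f = 1/T = 1/6.1 = 0.1639 Hz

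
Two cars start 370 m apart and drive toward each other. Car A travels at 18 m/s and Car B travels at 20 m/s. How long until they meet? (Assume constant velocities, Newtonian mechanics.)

Combined speed: v_combined = 18 + 20 = 38 m/s
Time to meet: t = d/v_combined = 370/38 = 9.74 s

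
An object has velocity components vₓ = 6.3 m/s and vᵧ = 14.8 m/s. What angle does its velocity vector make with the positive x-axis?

θ = arctan(vᵧ/vₓ) = arctan(14.8/6.3) = 66.94°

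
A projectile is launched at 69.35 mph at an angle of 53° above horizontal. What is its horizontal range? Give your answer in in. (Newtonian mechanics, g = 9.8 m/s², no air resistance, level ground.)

v₀ = 69.35 mph × 0.44704 = 31.0022 m/s
R = v₀² × sin(2θ) / g = 31.0022² × sin(2 × 53°) / 9.8 = 961.136 × 0.961262 / 9.8 = 94.2759 m
R = 94.2759 m / 0.0254 = 3712 in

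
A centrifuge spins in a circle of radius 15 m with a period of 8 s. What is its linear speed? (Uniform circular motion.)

v = 2πr/T = 2π×15/8 = 11.78 m/s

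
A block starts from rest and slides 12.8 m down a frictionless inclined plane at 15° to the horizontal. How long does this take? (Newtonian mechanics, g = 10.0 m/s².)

a = g sin(θ) = 10.0 × sin(15°) = 2.5882 m/s²
t = √(2d/a) = √(2 × 12.8 / 2.5882) = 3.15 s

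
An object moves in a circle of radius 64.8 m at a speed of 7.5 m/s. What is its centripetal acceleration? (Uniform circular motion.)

a_c = v²/r = 7.5²/64.8 = 56.25/64.8 = 0.87 m/s²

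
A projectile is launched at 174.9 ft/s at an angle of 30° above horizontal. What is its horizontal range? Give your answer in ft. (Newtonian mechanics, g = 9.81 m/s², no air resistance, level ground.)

v₀ = 174.9 ft/s × 0.3048 = 53.3095 m/s
R = v₀² × sin(2θ) / g = 53.3095² × sin(2 × 30°) / 9.81 = 2841.9 × 0.866025 / 9.81 = 250.882 m
R = 250.882 m / 0.3048 = 823.1 ft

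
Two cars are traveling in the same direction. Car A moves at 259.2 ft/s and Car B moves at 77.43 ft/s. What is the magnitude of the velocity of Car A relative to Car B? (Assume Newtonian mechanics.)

v_rel = |v_A - v_B| = |259.2 - 77.43| = 181.77 ft/s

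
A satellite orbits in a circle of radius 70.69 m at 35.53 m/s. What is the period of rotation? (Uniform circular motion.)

T = 2πr/v = 2π×70.69/35.53 = 12.5 s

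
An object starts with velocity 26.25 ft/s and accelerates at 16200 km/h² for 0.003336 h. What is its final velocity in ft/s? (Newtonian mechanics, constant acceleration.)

v₀ = 26.25 ft/s × 0.3048 = 8.001 m/s
a = 16200 km/h² × 7.716049382716049e-05 = 1.25 m/s²
t = 0.003336 h × 3600.0 = 12.0096 s
v = v₀ + a × t = 8.001 + 1.25 × 12.0096 = 23.013 m/s
v = 23.013 m/s / 0.3048 = 75.5 ft/s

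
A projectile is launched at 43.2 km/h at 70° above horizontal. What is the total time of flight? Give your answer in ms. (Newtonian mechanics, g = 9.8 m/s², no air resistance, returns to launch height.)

v₀ = 43.2 km/h × 0.2777777777777778 = 12.0 m/s
T = 2 × v₀ × sin(θ) / g = 2 × 12.0 × sin(70°) / 9.8 = 2 × 12.0 × 0.939693 / 9.8 = 2.30129 s
T = 2.30129 s / 0.001 = 2301 ms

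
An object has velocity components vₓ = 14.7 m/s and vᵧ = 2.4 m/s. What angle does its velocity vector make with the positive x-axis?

θ = arctan(vᵧ/vₓ) = arctan(2.4/14.7) = 9.27°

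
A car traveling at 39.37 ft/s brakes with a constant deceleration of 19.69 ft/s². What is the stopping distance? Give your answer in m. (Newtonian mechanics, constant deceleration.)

v₀ = 39.37 ft/s × 0.3048 = 12.0 m/s
a = 19.69 ft/s² × 0.3048 = 6.00151 m/s²
d = v₀² / (2a) = 12.0² / (2 × 6.00151) = 144.0 / 12.003 = 12.0 m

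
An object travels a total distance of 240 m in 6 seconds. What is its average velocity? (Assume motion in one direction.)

v_avg = Δd / Δt = 240 / 6 = 40.0 m/s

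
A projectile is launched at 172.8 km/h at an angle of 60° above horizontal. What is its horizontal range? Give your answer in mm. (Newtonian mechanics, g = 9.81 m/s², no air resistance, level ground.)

v₀ = 172.8 km/h × 0.2777777777777778 = 48.0 m/s
R = v₀² × sin(2θ) / g = 48.0² × sin(2 × 60°) / 9.81 = 2304.0 × 0.866025 / 9.81 = 203.397 m
R = 203.397 m / 0.001 = 203400 mm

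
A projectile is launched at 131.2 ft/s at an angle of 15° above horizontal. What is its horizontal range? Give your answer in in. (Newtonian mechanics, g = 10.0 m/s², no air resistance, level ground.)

v₀ = 131.2 ft/s × 0.3048 = 39.9898 m/s
R = v₀² × sin(2θ) / g = 39.9898² × sin(2 × 15°) / 10.0 = 1599.18 × 0.5 / 10.0 = 79.959 m
R = 79.959 m / 0.0254 = 3148 in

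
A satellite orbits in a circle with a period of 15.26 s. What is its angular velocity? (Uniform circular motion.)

ω = 2π/T = 2π/15.26 = 0.4117 rad/s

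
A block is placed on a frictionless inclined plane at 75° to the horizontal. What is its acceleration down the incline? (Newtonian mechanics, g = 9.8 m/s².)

a = g sin(θ) = 9.8 × sin(75°) = 9.8 × 0.9659 = 9.47 m/s²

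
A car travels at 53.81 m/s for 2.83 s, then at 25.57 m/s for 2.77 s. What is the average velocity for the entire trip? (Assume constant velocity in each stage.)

d₁ = v₁t₁ = 53.81 × 2.83 = 152.2823 m
d₂ = v₂t₂ = 25.57 × 2.77 = 70.8289 m
d_total = 223.1112 m, t_total = 5.6 s
v_avg = d_total/t_total = 223.1112/5.6 = 39.84 m/s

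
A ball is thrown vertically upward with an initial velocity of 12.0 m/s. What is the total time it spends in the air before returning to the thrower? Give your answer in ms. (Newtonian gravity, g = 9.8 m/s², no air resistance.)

t_total = 2 × v₀ / g = 2 × 12.0 / 9.8 = 2.44898 s
t_total = 2.44898 s / 0.001 = 2449 ms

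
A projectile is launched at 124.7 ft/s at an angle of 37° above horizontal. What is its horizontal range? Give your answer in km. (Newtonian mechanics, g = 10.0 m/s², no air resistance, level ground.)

v₀ = 124.7 ft/s × 0.3048 = 38.0086 m/s
R = v₀² × sin(2θ) / g = 38.0086² × sin(2 × 37°) / 10.0 = 1444.65 × 0.961262 / 10.0 = 138.869 m
R = 138.869 m / 1000.0 = 0.1389 km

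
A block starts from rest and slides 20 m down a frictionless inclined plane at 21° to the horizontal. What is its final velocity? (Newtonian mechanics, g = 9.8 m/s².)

a = g sin(θ) = 9.8 × sin(21°) = 3.512 m/s²
v = √(2ad) = √(2 × 3.512 × 20) = 11.85 m/s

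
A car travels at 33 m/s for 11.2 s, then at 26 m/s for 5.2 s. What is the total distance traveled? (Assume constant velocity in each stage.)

d₁ = v₁t₁ = 33 × 11.2 = 369.6 m
d₂ = v₂t₂ = 26 × 5.2 = 135.2 m
d_total = 369.6 + 135.2 = 504.8 m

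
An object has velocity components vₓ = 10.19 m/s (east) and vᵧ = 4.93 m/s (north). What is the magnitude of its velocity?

|v| = √(vₓ² + vᵧ²) = √(10.19² + 4.93²) = √(128.141) = 11.32 m/s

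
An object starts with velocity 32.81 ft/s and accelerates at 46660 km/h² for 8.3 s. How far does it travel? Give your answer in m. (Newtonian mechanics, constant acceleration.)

v₀ = 32.81 ft/s × 0.3048 = 10.0005 m/s
a = 46660 km/h² × 7.716049382716049e-05 = 3.60031 m/s²
d = v₀ × t + ½ × a × t² = 10.0005 × 8.3 + 0.5 × 3.60031 × 8.3² = 207.0 m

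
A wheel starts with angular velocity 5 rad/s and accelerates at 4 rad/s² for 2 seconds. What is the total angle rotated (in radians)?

θ = ω₀t + ½αt² = 5×2 + ½×4×2² = 18.0 rad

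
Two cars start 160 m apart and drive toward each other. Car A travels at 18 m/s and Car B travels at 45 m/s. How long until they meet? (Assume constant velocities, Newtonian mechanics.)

Combined speed: v_combined = 18 + 45 = 63 m/s
Time to meet: t = d/v_combined = 160/63 = 2.54 s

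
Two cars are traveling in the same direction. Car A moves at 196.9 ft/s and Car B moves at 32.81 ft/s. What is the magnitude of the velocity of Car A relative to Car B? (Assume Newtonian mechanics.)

v_rel = |v_A - v_B| = |196.9 - 32.81| = 164.09 ft/s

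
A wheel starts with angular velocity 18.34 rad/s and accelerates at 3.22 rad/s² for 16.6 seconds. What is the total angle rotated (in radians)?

θ = ω₀t + ½αt² = 18.34×16.6 + ½×3.22×16.6² = 748.1 rad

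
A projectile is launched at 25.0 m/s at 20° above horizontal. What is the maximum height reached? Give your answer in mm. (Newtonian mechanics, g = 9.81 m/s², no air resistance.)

H = v₀² × sin²(θ) / (2g) = 25.0² × sin(20°)² / (2 × 9.81) = 625.0 × 0.116978 / 19.62 = 3.72636 m
H = 3.72636 m / 0.001 = 3726 mm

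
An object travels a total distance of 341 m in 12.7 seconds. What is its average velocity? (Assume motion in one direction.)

v_avg = Δd / Δt = 341 / 12.7 = 26.85 m/s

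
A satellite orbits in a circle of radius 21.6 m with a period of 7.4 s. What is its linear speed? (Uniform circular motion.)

v = 2πr/T = 2π×21.6/7.4 = 18.34 m/s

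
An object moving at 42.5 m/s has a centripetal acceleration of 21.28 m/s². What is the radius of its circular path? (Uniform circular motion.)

r = v²/a_c = 42.5²/21.28 = 84.88 m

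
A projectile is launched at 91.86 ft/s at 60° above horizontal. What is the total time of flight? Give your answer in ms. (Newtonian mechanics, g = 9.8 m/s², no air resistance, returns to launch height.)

v₀ = 91.86 ft/s × 0.3048 = 27.9989 m/s
T = 2 × v₀ × sin(θ) / g = 2 × 27.9989 × sin(60°) / 9.8 = 2 × 27.9989 × 0.866025 / 9.8 = 4.94852 s
T = 4.94852 s / 0.001 = 4949 ms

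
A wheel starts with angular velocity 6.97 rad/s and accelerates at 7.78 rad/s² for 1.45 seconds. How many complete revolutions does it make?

θ = ω₀t + ½αt² = 6.97×1.45 + ½×7.78×1.45² = 18.285225 rad
Total revolutions = θ/(2π) = 18.285225/(2π) = 2.91
Complete revolutions = ⌊2.91⌋ = 2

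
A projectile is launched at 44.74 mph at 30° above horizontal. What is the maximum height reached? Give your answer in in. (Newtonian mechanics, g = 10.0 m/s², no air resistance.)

v₀ = 44.74 mph × 0.44704 = 20.0006 m/s
H = v₀² × sin²(θ) / (2g) = 20.0006² × sin(30°)² / (2 × 10.0) = 400.024 × 0.25 / 20.0 = 5.0003 m
H = 5.0003 m / 0.0254 = 196.9 in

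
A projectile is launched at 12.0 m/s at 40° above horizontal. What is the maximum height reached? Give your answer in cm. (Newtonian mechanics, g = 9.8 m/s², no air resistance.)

H = v₀² × sin²(θ) / (2g) = 12.0² × sin(40°)² / (2 × 9.8) = 144.0 × 0.413176 / 19.6 = 3.03558 m
H = 3.03558 m / 0.01 = 303.6 cm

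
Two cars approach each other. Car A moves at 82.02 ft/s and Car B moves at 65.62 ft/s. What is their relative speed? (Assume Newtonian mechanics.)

v_rel = v_A + v_B = 82.02 + 65.62 = 147.64 ft/s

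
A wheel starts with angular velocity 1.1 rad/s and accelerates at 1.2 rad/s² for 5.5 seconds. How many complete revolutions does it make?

θ = ω₀t + ½αt² = 1.1×5.5 + ½×1.2×5.5² = 24.2 rad
Total revolutions = θ/(2π) = 24.2/(2π) = 3.85
Complete revolutions = ⌊3.85⌋ = 3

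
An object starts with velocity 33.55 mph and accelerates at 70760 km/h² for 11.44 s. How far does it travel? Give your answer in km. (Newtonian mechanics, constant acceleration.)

v₀ = 33.55 mph × 0.44704 = 14.9982 m/s
a = 70760 km/h² × 7.716049382716049e-05 = 5.45988 m/s²
d = v₀ × t + ½ × a × t² = 14.9982 × 11.44 + 0.5 × 5.45988 × 11.44² = 528.856 m
d = 528.856 m / 1000.0 = 0.5289 km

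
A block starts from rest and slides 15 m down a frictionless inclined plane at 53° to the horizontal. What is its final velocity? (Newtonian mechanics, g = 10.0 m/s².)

a = g sin(θ) = 10.0 × sin(53°) = 7.9864 m/s²
v = √(2ad) = √(2 × 7.9864 × 15) = 15.48 m/s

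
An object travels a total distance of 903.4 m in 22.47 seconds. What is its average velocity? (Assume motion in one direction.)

v_avg = Δd / Δt = 903.4 / 22.47 = 40.2 m/s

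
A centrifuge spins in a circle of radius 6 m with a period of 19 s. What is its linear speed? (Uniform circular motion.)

v = 2πr/T = 2π×6/19 = 1.98 m/s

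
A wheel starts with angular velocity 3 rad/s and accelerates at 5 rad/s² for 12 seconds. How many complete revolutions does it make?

θ = ω₀t + ½αt² = 3×12 + ½×5×12² = 396.0 rad
Total revolutions = θ/(2π) = 396.0/(2π) = 63.03
Complete revolutions = ⌊63.03⌋ = 63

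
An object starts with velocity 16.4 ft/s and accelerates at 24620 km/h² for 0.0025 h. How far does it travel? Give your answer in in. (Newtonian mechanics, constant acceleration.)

v₀ = 16.4 ft/s × 0.3048 = 4.99872 m/s
a = 24620 km/h² × 7.716049382716049e-05 = 1.89969 m/s²
t = 0.0025 h × 3600.0 = 9.0 s
d = v₀ × t + ½ × a × t² = 4.99872 × 9.0 + 0.5 × 1.89969 × 9.0² = 121.926 m
d = 121.926 m / 0.0254 = 4800 in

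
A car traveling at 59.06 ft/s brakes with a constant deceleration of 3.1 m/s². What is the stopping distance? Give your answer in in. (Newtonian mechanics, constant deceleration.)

v₀ = 59.06 ft/s × 0.3048 = 18.0015 m/s
d = v₀² / (2a) = 18.0015² / (2 × 3.1) = 324.054 / 6.2 = 52.2668 m
d = 52.2668 m / 0.0254 = 2058 in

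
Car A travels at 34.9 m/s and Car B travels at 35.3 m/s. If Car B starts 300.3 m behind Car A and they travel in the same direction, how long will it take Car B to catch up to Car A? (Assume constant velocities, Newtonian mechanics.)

Relative speed: v_rel = 35.3 - 34.9 = 0.4 m/s
Time to catch: t = d₀/v_rel = 300.3/0.4 = 750.75 s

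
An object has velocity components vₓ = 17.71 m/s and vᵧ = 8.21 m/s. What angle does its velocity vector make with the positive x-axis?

θ = arctan(vᵧ/vₓ) = arctan(8.21/17.71) = 24.87°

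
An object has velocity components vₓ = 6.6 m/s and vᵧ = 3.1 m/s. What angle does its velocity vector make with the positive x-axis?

θ = arctan(vᵧ/vₓ) = arctan(3.1/6.6) = 25.16°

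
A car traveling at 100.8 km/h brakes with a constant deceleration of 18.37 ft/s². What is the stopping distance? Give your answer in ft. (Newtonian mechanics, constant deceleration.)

v₀ = 100.8 km/h × 0.2777777777777778 = 28.0 m/s
a = 18.37 ft/s² × 0.3048 = 5.59918 m/s²
d = v₀² / (2a) = 28.0² / (2 × 5.59918) = 784.0 / 11.1984 = 70.01 m
d = 70.01 m / 0.3048 = 229.7 ft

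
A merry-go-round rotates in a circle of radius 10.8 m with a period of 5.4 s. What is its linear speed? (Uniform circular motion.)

v = 2πr/T = 2π×10.8/5.4 = 12.57 m/s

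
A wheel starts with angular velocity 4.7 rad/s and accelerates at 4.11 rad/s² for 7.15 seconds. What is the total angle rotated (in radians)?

θ = ω₀t + ½αt² = 4.7×7.15 + ½×4.11×7.15² = 138.66 rad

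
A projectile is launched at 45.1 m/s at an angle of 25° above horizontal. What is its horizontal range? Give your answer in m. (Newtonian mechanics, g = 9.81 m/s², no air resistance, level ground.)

R = v₀² × sin(2θ) / g = 45.1² × sin(2 × 25°) / 9.81 = 2034.01 × 0.766044 / 9.81 = 158.8 m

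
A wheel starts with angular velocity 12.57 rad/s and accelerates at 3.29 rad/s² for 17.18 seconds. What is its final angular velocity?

ω = ω₀ + αt = 12.57 + 3.29 × 17.18 = 69.09 rad/s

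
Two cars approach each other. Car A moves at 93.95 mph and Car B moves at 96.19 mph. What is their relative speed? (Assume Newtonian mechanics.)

v_rel = v_A + v_B = 93.95 + 96.19 = 190.14 mph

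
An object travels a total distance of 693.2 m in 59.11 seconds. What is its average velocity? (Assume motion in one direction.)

v_avg = Δd / Δt = 693.2 / 59.11 = 11.73 m/s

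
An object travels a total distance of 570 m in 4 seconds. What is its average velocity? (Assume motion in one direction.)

v_avg = Δd / Δt = 570 / 4 = 142.5 m/s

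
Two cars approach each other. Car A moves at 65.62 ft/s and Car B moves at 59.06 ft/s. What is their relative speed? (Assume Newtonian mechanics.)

v_rel = v_A + v_B = 65.62 + 59.06 = 124.68 ft/s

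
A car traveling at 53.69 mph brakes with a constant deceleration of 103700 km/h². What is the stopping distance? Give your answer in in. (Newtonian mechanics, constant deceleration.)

v₀ = 53.69 mph × 0.44704 = 24.0016 m/s
a = 103700 km/h² × 7.716049382716049e-05 = 8.00154 m/s²
d = v₀² / (2a) = 24.0016² / (2 × 8.00154) = 576.077 / 16.0031 = 35.9978 m
d = 35.9978 m / 0.0254 = 1417 in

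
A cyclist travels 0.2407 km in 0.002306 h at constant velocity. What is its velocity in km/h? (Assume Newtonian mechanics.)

d = 0.2407 km × 1000.0 = 240.7 m
t = 0.002306 h × 3600.0 = 8.3016 s
v = d / t = 240.7 / 8.3016 = 28.9944 m/s
v = 28.9944 m/s / 0.2777777777777778 = 104.4 km/h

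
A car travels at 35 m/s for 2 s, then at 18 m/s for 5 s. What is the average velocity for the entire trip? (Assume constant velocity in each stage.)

d₁ = v₁t₁ = 35 × 2 = 70 m
d₂ = v₂t₂ = 18 × 5 = 90 m
d_total = 160 m, t_total = 7 s
v_avg = d_total/t_total = 160/7 = 22.86 m/s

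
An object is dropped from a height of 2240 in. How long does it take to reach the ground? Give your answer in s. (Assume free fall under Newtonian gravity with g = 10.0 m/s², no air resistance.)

h = 2240 in × 0.0254 = 56.896 m
t = √(2h/g) = √(2 × 56.896 / 10.0) = 3.373 s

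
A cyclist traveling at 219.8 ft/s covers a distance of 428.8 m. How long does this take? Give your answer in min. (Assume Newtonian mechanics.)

v = 219.8 ft/s × 0.3048 = 66.995 m/s
t = d / v = 428.8 / 66.995 = 6.40048 s
t = 6.40048 s / 60.0 = 0.1067 min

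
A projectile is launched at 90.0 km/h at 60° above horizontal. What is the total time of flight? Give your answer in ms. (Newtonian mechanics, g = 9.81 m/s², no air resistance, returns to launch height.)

v₀ = 90.0 km/h × 0.2777777777777778 = 25.0 m/s
T = 2 × v₀ × sin(θ) / g = 2 × 25.0 × sin(60°) / 9.81 = 2 × 25.0 × 0.866025 / 9.81 = 4.41399 s
T = 4.41399 s / 0.001 = 4414 ms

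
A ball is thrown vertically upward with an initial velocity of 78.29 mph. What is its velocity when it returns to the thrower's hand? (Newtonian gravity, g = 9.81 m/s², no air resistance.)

By conservation of energy (no air resistance), the ball returns to the throw height with the same speed as launch, but directed downward.
|v_ground| = v₀ = 78.29 mph
v_ground = 78.29 mph (downward)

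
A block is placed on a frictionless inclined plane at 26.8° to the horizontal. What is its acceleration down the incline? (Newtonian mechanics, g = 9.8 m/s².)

a = g sin(θ) = 9.8 × sin(26.8°) = 9.8 × 0.4509 = 4.42 m/s²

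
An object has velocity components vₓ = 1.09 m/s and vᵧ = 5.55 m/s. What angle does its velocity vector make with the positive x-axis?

θ = arctan(vᵧ/vₓ) = arctan(5.55/1.09) = 78.89°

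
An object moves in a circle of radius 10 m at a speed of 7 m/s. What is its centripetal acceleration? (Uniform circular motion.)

a_c = v²/r = 7²/10 = 49/10 = 4.9 m/s²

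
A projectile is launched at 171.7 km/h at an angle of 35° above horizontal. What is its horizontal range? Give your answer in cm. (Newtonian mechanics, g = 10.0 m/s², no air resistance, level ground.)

v₀ = 171.7 km/h × 0.2777777777777778 = 47.6944 m/s
R = v₀² × sin(2θ) / g = 47.6944² × sin(2 × 35°) / 10.0 = 2274.76 × 0.939693 / 10.0 = 213.758 m
R = 213.758 m / 0.01 = 21380 cm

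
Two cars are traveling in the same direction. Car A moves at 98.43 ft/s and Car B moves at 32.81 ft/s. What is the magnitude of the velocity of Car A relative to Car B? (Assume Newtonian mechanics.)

v_rel = |v_A - v_B| = |98.43 - 32.81| = 65.62 ft/s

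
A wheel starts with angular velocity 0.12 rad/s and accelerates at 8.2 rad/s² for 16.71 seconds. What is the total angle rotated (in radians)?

θ = ω₀t + ½αt² = 0.12×16.71 + ½×8.2×16.71² = 1146.82 rad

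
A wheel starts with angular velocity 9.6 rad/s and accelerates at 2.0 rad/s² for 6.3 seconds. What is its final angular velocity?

ω = ω₀ + αt = 9.6 + 2.0 × 6.3 = 22.2 rad/s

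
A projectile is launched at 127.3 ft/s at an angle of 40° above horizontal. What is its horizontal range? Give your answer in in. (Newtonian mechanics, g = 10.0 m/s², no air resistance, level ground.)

v₀ = 127.3 ft/s × 0.3048 = 38.801 m/s
R = v₀² × sin(2θ) / g = 38.801² × sin(2 × 40°) / 10.0 = 1505.52 × 0.984808 / 10.0 = 148.265 m
R = 148.265 m / 0.0254 = 5837 in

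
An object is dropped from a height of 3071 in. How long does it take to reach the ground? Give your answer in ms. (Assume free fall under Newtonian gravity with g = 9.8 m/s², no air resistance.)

h = 3071 in × 0.0254 = 78.0034 m
t = √(2h/g) = √(2 × 78.0034 / 9.8) = 3.98987 s
t = 3.98987 s / 0.001 = 3990 ms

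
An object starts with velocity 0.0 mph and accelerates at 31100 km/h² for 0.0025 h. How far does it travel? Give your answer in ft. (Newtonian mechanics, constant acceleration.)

v₀ = 0.0 mph × 0.44704 = 0.0 m/s
a = 31100 km/h² × 7.716049382716049e-05 = 2.39969 m/s²
t = 0.0025 h × 3600.0 = 9.0 s
d = v₀ × t + ½ × a × t² = 0.0 × 9.0 + 0.5 × 2.39969 × 9.0² = 97.1874 m
d = 97.1874 m / 0.3048 = 318.9 ft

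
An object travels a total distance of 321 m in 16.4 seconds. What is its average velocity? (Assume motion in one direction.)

v_avg = Δd / Δt = 321 / 16.4 = 19.57 m/s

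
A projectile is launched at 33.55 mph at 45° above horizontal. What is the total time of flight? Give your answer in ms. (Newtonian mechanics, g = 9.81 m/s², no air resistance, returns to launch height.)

v₀ = 33.55 mph × 0.44704 = 14.9982 m/s
T = 2 × v₀ × sin(θ) / g = 2 × 14.9982 × sin(45°) / 9.81 = 2 × 14.9982 × 0.707107 / 9.81 = 2.16215 s
T = 2.16215 s / 0.001 = 2162 ms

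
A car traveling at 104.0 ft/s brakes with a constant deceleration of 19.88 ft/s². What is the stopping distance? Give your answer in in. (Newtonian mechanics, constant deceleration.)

v₀ = 104.0 ft/s × 0.3048 = 31.6992 m/s
a = 19.88 ft/s² × 0.3048 = 6.05942 m/s²
d = v₀² / (2a) = 31.6992² / (2 × 6.05942) = 1004.84 / 12.1188 = 82.9158 m
d = 82.9158 m / 0.0254 = 3264 in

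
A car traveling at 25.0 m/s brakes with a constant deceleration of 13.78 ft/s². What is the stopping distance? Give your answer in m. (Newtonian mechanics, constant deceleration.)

a = 13.78 ft/s² × 0.3048 = 4.20014 m/s²
d = v₀² / (2a) = 25.0² / (2 × 4.20014) = 625.0 / 8.40028 = 74.4 m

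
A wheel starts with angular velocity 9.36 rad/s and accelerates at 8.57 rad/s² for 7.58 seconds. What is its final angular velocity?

ω = ω₀ + αt = 9.36 + 8.57 × 7.58 = 74.32 rad/s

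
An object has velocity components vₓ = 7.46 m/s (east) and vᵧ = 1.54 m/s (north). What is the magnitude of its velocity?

|v| = √(vₓ² + vᵧ²) = √(7.46² + 1.54²) = √(58.0232) = 7.62 m/s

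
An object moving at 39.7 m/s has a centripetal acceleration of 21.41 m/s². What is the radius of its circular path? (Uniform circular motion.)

r = v²/a_c = 39.7²/21.41 = 73.61 m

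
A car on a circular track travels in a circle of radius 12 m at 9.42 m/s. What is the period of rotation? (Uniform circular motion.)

T = 2πr/v = 2π×12/9.42 = 8.0 s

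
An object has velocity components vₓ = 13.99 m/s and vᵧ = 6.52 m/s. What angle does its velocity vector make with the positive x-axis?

θ = arctan(vᵧ/vₓ) = arctan(6.52/13.99) = 24.99°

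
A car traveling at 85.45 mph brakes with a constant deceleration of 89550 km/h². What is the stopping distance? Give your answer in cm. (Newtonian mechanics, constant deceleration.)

v₀ = 85.45 mph × 0.44704 = 38.1996 m/s
a = 89550 km/h² × 7.716049382716049e-05 = 6.90972 m/s²
d = v₀² / (2a) = 38.1996² / (2 × 6.90972) = 1459.21 / 13.8194 = 105.591 m
d = 105.591 m / 0.01 = 10560 cm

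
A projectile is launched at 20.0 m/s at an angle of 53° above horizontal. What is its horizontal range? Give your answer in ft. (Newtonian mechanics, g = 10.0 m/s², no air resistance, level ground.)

R = v₀² × sin(2θ) / g = 20.0² × sin(2 × 53°) / 10.0 = 400.0 × 0.961262 / 10.0 = 38.4505 m
R = 38.4505 m / 0.3048 = 126.1 ft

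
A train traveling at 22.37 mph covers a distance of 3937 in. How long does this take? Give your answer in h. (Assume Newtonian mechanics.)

d = 3937 in × 0.0254 = 99.9998 m
v = 22.37 mph × 0.44704 = 10.0003 m/s
t = d / v = 99.9998 / 10.0003 = 9.99968 s
t = 9.99968 s / 3600.0 = 0.002778 h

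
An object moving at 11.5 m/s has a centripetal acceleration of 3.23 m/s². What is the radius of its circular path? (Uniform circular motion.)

r = v²/a_c = 11.5²/3.23 = 40.94 m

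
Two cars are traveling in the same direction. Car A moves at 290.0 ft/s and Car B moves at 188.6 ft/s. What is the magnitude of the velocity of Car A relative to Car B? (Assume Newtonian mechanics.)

v_rel = |v_A - v_B| = |290.0 - 188.6| = 101.4 ft/s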